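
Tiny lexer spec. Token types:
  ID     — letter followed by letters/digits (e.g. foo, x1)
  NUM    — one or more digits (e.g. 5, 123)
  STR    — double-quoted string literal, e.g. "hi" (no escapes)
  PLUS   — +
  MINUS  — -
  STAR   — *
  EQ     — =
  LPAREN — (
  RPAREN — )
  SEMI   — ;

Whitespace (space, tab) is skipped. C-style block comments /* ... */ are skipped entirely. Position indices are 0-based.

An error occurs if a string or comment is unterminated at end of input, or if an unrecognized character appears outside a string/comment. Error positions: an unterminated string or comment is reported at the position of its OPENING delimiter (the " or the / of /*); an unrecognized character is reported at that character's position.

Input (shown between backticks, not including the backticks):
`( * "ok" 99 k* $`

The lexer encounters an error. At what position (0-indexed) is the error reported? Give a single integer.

Answer: 15

Derivation:
pos=0: emit LPAREN '('
pos=2: emit STAR '*'
pos=4: enter STRING mode
pos=4: emit STR "ok" (now at pos=8)
pos=9: emit NUM '99' (now at pos=11)
pos=12: emit ID 'k' (now at pos=13)
pos=13: emit STAR '*'
pos=15: ERROR — unrecognized char '$'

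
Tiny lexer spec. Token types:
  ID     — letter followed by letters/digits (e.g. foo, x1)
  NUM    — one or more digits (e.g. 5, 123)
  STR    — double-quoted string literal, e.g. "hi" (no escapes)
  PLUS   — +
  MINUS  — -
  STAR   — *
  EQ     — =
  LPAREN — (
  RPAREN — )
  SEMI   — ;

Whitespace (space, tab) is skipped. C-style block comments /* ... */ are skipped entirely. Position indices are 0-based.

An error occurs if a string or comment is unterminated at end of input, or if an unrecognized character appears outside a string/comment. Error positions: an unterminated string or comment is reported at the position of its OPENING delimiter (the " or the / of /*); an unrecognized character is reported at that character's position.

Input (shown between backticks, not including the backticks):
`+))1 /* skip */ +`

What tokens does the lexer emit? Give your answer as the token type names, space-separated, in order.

Answer: PLUS RPAREN RPAREN NUM PLUS

Derivation:
pos=0: emit PLUS '+'
pos=1: emit RPAREN ')'
pos=2: emit RPAREN ')'
pos=3: emit NUM '1' (now at pos=4)
pos=5: enter COMMENT mode (saw '/*')
exit COMMENT mode (now at pos=15)
pos=16: emit PLUS '+'
DONE. 5 tokens: [PLUS, RPAREN, RPAREN, NUM, PLUS]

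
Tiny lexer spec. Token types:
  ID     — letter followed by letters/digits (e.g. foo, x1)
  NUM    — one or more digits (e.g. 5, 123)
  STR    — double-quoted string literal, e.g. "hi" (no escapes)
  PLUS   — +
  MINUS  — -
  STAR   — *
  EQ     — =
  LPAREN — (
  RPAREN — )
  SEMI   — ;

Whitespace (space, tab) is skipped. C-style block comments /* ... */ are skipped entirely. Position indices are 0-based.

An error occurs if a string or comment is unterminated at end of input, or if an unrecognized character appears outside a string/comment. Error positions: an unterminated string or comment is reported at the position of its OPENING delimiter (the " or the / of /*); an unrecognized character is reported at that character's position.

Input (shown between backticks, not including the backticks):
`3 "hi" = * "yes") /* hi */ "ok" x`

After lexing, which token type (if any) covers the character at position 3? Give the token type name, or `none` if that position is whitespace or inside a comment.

Answer: STR

Derivation:
pos=0: emit NUM '3' (now at pos=1)
pos=2: enter STRING mode
pos=2: emit STR "hi" (now at pos=6)
pos=7: emit EQ '='
pos=9: emit STAR '*'
pos=11: enter STRING mode
pos=11: emit STR "yes" (now at pos=16)
pos=16: emit RPAREN ')'
pos=18: enter COMMENT mode (saw '/*')
exit COMMENT mode (now at pos=26)
pos=27: enter STRING mode
pos=27: emit STR "ok" (now at pos=31)
pos=32: emit ID 'x' (now at pos=33)
DONE. 8 tokens: [NUM, STR, EQ, STAR, STR, RPAREN, STR, ID]
Position 3: char is 'h' -> STR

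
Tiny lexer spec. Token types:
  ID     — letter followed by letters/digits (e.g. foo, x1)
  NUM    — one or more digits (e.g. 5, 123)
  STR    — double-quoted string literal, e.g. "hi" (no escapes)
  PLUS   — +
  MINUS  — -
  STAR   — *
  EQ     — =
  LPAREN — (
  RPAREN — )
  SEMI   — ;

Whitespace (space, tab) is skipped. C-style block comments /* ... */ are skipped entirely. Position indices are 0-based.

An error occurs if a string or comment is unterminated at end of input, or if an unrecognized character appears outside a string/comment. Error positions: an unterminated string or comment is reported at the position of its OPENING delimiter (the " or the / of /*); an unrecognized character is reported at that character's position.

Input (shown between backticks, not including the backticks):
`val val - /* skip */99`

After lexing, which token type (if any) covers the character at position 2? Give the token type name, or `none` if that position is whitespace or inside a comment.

pos=0: emit ID 'val' (now at pos=3)
pos=4: emit ID 'val' (now at pos=7)
pos=8: emit MINUS '-'
pos=10: enter COMMENT mode (saw '/*')
exit COMMENT mode (now at pos=20)
pos=20: emit NUM '99' (now at pos=22)
DONE. 4 tokens: [ID, ID, MINUS, NUM]
Position 2: char is 'l' -> ID

Answer: ID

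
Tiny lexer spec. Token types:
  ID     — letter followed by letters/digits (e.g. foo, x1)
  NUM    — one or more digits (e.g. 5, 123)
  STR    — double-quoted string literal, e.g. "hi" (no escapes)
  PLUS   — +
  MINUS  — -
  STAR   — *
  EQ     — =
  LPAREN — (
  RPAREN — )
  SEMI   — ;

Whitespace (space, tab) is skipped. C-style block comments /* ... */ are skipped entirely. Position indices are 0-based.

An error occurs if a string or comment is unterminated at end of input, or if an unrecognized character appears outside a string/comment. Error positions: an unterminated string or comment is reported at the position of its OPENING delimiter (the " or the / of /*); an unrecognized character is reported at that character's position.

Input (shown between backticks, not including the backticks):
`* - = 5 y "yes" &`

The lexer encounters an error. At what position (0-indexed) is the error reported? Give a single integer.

pos=0: emit STAR '*'
pos=2: emit MINUS '-'
pos=4: emit EQ '='
pos=6: emit NUM '5' (now at pos=7)
pos=8: emit ID 'y' (now at pos=9)
pos=10: enter STRING mode
pos=10: emit STR "yes" (now at pos=15)
pos=16: ERROR — unrecognized char '&'

Answer: 16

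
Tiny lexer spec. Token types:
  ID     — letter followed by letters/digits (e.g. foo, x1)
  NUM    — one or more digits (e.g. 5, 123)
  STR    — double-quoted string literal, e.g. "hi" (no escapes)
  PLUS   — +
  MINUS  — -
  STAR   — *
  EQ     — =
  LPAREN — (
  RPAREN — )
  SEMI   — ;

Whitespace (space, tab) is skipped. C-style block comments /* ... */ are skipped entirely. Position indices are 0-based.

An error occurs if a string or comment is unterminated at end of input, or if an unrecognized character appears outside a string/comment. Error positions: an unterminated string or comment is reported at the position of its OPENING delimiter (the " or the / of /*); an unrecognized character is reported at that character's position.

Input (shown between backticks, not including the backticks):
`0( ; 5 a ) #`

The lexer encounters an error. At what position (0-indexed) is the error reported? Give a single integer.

pos=0: emit NUM '0' (now at pos=1)
pos=1: emit LPAREN '('
pos=3: emit SEMI ';'
pos=5: emit NUM '5' (now at pos=6)
pos=7: emit ID 'a' (now at pos=8)
pos=9: emit RPAREN ')'
pos=11: ERROR — unrecognized char '#'

Answer: 11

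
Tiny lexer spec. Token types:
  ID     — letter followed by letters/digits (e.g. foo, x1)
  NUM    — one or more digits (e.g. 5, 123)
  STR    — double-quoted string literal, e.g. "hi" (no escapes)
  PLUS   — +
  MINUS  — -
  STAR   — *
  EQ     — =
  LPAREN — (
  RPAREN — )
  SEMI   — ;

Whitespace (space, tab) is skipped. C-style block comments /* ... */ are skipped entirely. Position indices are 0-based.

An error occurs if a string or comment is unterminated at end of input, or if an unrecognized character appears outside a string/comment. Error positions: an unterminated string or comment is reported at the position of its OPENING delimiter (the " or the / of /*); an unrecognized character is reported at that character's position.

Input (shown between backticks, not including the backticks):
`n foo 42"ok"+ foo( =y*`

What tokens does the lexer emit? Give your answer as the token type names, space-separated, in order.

pos=0: emit ID 'n' (now at pos=1)
pos=2: emit ID 'foo' (now at pos=5)
pos=6: emit NUM '42' (now at pos=8)
pos=8: enter STRING mode
pos=8: emit STR "ok" (now at pos=12)
pos=12: emit PLUS '+'
pos=14: emit ID 'foo' (now at pos=17)
pos=17: emit LPAREN '('
pos=19: emit EQ '='
pos=20: emit ID 'y' (now at pos=21)
pos=21: emit STAR '*'
DONE. 10 tokens: [ID, ID, NUM, STR, PLUS, ID, LPAREN, EQ, ID, STAR]

Answer: ID ID NUM STR PLUS ID LPAREN EQ ID STAR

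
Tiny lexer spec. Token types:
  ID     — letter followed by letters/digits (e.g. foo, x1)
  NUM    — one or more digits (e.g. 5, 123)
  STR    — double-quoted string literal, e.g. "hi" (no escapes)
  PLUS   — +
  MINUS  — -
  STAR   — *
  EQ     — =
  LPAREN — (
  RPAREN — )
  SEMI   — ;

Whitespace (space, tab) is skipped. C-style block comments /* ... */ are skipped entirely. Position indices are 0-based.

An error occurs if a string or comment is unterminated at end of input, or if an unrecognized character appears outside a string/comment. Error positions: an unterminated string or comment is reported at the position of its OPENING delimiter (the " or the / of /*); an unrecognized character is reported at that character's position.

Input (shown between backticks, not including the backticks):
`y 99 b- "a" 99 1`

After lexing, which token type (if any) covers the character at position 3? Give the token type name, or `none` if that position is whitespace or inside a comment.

Answer: NUM

Derivation:
pos=0: emit ID 'y' (now at pos=1)
pos=2: emit NUM '99' (now at pos=4)
pos=5: emit ID 'b' (now at pos=6)
pos=6: emit MINUS '-'
pos=8: enter STRING mode
pos=8: emit STR "a" (now at pos=11)
pos=12: emit NUM '99' (now at pos=14)
pos=15: emit NUM '1' (now at pos=16)
DONE. 7 tokens: [ID, NUM, ID, MINUS, STR, NUM, NUM]
Position 3: char is '9' -> NUM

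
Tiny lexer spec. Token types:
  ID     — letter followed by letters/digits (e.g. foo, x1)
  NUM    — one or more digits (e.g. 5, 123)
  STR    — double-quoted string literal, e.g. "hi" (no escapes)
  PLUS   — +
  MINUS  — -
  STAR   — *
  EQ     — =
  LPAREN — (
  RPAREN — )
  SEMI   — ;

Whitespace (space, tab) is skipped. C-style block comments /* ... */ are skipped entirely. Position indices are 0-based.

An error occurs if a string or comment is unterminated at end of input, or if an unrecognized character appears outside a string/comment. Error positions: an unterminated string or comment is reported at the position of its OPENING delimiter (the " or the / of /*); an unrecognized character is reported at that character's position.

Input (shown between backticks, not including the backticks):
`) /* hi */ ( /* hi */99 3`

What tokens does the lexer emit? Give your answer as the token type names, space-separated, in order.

pos=0: emit RPAREN ')'
pos=2: enter COMMENT mode (saw '/*')
exit COMMENT mode (now at pos=10)
pos=11: emit LPAREN '('
pos=13: enter COMMENT mode (saw '/*')
exit COMMENT mode (now at pos=21)
pos=21: emit NUM '99' (now at pos=23)
pos=24: emit NUM '3' (now at pos=25)
DONE. 4 tokens: [RPAREN, LPAREN, NUM, NUM]

Answer: RPAREN LPAREN NUM NUM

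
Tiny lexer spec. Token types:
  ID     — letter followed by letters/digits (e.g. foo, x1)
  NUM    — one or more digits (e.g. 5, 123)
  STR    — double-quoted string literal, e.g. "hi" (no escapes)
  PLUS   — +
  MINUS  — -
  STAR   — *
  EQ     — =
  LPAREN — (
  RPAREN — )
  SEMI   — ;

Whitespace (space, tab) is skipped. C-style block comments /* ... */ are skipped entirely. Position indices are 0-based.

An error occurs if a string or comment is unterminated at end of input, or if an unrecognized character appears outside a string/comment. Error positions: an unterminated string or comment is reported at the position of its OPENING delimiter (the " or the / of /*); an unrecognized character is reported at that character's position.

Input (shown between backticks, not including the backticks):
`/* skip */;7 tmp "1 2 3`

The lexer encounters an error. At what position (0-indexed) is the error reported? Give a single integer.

Answer: 17

Derivation:
pos=0: enter COMMENT mode (saw '/*')
exit COMMENT mode (now at pos=10)
pos=10: emit SEMI ';'
pos=11: emit NUM '7' (now at pos=12)
pos=13: emit ID 'tmp' (now at pos=16)
pos=17: enter STRING mode
pos=17: ERROR — unterminated string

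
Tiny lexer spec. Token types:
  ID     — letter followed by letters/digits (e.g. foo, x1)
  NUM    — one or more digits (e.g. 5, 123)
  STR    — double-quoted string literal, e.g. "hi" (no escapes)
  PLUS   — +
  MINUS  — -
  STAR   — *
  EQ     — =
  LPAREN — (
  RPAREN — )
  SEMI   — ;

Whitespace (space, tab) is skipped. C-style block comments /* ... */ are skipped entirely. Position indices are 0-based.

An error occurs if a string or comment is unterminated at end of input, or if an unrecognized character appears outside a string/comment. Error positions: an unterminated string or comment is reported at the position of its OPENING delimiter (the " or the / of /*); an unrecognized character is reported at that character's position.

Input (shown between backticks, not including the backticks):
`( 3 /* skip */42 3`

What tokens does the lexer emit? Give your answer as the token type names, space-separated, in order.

pos=0: emit LPAREN '('
pos=2: emit NUM '3' (now at pos=3)
pos=4: enter COMMENT mode (saw '/*')
exit COMMENT mode (now at pos=14)
pos=14: emit NUM '42' (now at pos=16)
pos=17: emit NUM '3' (now at pos=18)
DONE. 4 tokens: [LPAREN, NUM, NUM, NUM]

Answer: LPAREN NUM NUM NUM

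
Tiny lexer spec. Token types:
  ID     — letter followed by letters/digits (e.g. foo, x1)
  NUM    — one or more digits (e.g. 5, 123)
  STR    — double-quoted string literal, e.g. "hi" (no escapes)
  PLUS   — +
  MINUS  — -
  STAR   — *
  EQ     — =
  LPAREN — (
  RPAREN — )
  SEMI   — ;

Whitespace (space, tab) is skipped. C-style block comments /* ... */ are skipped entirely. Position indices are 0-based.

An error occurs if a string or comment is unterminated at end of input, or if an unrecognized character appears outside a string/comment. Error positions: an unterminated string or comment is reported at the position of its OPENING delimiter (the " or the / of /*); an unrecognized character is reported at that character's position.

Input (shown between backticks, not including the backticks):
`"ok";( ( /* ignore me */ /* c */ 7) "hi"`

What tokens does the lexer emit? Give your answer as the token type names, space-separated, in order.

Answer: STR SEMI LPAREN LPAREN NUM RPAREN STR

Derivation:
pos=0: enter STRING mode
pos=0: emit STR "ok" (now at pos=4)
pos=4: emit SEMI ';'
pos=5: emit LPAREN '('
pos=7: emit LPAREN '('
pos=9: enter COMMENT mode (saw '/*')
exit COMMENT mode (now at pos=24)
pos=25: enter COMMENT mode (saw '/*')
exit COMMENT mode (now at pos=32)
pos=33: emit NUM '7' (now at pos=34)
pos=34: emit RPAREN ')'
pos=36: enter STRING mode
pos=36: emit STR "hi" (now at pos=40)
DONE. 7 tokens: [STR, SEMI, LPAREN, LPAREN, NUM, RPAREN, STR]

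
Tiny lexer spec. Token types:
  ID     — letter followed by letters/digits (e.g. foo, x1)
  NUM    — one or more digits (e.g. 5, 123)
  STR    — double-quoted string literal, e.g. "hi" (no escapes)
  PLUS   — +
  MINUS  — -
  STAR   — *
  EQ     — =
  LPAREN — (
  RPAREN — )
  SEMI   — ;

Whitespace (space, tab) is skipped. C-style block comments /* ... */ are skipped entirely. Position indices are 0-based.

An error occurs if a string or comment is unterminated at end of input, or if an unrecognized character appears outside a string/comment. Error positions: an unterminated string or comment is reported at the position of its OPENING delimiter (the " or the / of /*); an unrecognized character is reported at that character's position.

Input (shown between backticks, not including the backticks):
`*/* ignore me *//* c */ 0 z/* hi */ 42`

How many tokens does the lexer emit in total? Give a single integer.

Answer: 4

Derivation:
pos=0: emit STAR '*'
pos=1: enter COMMENT mode (saw '/*')
exit COMMENT mode (now at pos=16)
pos=16: enter COMMENT mode (saw '/*')
exit COMMENT mode (now at pos=23)
pos=24: emit NUM '0' (now at pos=25)
pos=26: emit ID 'z' (now at pos=27)
pos=27: enter COMMENT mode (saw '/*')
exit COMMENT mode (now at pos=35)
pos=36: emit NUM '42' (now at pos=38)
DONE. 4 tokens: [STAR, NUM, ID, NUM]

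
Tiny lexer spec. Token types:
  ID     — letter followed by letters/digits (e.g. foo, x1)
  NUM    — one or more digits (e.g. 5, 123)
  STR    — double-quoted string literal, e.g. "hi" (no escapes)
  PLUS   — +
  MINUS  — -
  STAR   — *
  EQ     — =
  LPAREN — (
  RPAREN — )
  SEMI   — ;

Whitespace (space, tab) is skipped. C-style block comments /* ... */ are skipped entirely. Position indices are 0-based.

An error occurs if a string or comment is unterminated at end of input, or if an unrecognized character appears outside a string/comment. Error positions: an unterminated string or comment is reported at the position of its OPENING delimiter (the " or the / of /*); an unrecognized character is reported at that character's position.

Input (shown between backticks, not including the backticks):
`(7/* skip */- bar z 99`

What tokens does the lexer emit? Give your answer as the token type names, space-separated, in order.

pos=0: emit LPAREN '('
pos=1: emit NUM '7' (now at pos=2)
pos=2: enter COMMENT mode (saw '/*')
exit COMMENT mode (now at pos=12)
pos=12: emit MINUS '-'
pos=14: emit ID 'bar' (now at pos=17)
pos=18: emit ID 'z' (now at pos=19)
pos=20: emit NUM '99' (now at pos=22)
DONE. 6 tokens: [LPAREN, NUM, MINUS, ID, ID, NUM]

Answer: LPAREN NUM MINUS ID ID NUM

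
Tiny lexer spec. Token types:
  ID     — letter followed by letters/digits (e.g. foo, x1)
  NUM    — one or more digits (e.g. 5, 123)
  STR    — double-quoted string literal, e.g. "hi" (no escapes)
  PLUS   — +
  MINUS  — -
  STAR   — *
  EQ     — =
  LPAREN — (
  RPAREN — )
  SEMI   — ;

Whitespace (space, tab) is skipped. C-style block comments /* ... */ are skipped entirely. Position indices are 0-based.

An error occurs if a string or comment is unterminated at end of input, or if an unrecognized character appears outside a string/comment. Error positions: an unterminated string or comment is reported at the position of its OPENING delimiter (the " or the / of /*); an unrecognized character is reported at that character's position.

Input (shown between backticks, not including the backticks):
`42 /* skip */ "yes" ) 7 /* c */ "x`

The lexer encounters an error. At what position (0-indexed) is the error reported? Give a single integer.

pos=0: emit NUM '42' (now at pos=2)
pos=3: enter COMMENT mode (saw '/*')
exit COMMENT mode (now at pos=13)
pos=14: enter STRING mode
pos=14: emit STR "yes" (now at pos=19)
pos=20: emit RPAREN ')'
pos=22: emit NUM '7' (now at pos=23)
pos=24: enter COMMENT mode (saw '/*')
exit COMMENT mode (now at pos=31)
pos=32: enter STRING mode
pos=32: ERROR — unterminated string

Answer: 32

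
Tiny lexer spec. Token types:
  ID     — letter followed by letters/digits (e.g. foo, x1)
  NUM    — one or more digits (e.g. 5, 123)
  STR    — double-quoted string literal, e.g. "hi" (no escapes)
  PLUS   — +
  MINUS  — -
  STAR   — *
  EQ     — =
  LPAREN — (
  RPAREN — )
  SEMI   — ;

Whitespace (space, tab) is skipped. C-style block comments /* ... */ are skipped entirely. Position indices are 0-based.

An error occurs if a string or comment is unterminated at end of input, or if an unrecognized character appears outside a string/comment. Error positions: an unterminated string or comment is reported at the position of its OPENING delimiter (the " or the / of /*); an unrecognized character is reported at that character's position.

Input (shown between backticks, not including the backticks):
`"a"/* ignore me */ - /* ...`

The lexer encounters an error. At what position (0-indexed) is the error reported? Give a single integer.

Answer: 21

Derivation:
pos=0: enter STRING mode
pos=0: emit STR "a" (now at pos=3)
pos=3: enter COMMENT mode (saw '/*')
exit COMMENT mode (now at pos=18)
pos=19: emit MINUS '-'
pos=21: enter COMMENT mode (saw '/*')
pos=21: ERROR — unterminated comment (reached EOF)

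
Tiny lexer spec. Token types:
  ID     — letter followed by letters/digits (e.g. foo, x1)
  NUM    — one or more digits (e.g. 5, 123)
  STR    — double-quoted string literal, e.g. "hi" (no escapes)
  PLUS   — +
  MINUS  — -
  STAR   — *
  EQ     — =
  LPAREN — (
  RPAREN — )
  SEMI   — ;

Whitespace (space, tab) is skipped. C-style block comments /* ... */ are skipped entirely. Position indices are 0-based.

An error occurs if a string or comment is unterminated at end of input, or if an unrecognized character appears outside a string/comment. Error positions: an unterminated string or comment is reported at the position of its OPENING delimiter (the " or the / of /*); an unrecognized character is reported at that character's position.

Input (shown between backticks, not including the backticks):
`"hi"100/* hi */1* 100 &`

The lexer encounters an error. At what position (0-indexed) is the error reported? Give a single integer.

pos=0: enter STRING mode
pos=0: emit STR "hi" (now at pos=4)
pos=4: emit NUM '100' (now at pos=7)
pos=7: enter COMMENT mode (saw '/*')
exit COMMENT mode (now at pos=15)
pos=15: emit NUM '1' (now at pos=16)
pos=16: emit STAR '*'
pos=18: emit NUM '100' (now at pos=21)
pos=22: ERROR — unrecognized char '&'

Answer: 22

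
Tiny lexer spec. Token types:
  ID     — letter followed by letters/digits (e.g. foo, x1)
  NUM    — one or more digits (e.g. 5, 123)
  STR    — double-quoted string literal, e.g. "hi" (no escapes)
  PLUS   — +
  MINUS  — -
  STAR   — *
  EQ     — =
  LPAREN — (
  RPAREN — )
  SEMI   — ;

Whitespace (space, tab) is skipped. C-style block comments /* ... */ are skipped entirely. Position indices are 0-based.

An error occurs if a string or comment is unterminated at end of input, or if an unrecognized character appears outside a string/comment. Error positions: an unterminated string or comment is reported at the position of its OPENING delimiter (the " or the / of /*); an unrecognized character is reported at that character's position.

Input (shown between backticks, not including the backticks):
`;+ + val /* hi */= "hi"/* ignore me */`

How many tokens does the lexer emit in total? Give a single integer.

pos=0: emit SEMI ';'
pos=1: emit PLUS '+'
pos=3: emit PLUS '+'
pos=5: emit ID 'val' (now at pos=8)
pos=9: enter COMMENT mode (saw '/*')
exit COMMENT mode (now at pos=17)
pos=17: emit EQ '='
pos=19: enter STRING mode
pos=19: emit STR "hi" (now at pos=23)
pos=23: enter COMMENT mode (saw '/*')
exit COMMENT mode (now at pos=38)
DONE. 6 tokens: [SEMI, PLUS, PLUS, ID, EQ, STR]

Answer: 6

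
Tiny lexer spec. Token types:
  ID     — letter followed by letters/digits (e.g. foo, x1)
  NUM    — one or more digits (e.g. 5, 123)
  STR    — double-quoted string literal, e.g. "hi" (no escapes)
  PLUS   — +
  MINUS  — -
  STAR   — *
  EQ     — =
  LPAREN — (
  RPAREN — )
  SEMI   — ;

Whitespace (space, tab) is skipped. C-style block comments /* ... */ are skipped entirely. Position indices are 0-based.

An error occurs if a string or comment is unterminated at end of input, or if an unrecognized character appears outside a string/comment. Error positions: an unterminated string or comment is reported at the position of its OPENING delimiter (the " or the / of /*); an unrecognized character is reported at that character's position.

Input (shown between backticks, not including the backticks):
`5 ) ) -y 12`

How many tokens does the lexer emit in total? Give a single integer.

pos=0: emit NUM '5' (now at pos=1)
pos=2: emit RPAREN ')'
pos=4: emit RPAREN ')'
pos=6: emit MINUS '-'
pos=7: emit ID 'y' (now at pos=8)
pos=9: emit NUM '12' (now at pos=11)
DONE. 6 tokens: [NUM, RPAREN, RPAREN, MINUS, ID, NUM]

Answer: 6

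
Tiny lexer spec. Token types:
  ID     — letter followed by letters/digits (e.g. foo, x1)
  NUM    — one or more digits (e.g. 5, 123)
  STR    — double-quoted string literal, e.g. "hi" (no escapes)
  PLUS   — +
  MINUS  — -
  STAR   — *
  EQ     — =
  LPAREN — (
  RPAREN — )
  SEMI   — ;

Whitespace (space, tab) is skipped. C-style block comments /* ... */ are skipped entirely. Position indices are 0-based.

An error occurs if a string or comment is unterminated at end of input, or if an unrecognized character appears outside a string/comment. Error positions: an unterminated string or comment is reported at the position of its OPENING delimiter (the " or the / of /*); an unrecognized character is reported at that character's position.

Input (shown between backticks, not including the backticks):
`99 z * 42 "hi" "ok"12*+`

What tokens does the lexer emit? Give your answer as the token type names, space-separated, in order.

pos=0: emit NUM '99' (now at pos=2)
pos=3: emit ID 'z' (now at pos=4)
pos=5: emit STAR '*'
pos=7: emit NUM '42' (now at pos=9)
pos=10: enter STRING mode
pos=10: emit STR "hi" (now at pos=14)
pos=15: enter STRING mode
pos=15: emit STR "ok" (now at pos=19)
pos=19: emit NUM '12' (now at pos=21)
pos=21: emit STAR '*'
pos=22: emit PLUS '+'
DONE. 9 tokens: [NUM, ID, STAR, NUM, STR, STR, NUM, STAR, PLUS]

Answer: NUM ID STAR NUM STR STR NUM STAR PLUS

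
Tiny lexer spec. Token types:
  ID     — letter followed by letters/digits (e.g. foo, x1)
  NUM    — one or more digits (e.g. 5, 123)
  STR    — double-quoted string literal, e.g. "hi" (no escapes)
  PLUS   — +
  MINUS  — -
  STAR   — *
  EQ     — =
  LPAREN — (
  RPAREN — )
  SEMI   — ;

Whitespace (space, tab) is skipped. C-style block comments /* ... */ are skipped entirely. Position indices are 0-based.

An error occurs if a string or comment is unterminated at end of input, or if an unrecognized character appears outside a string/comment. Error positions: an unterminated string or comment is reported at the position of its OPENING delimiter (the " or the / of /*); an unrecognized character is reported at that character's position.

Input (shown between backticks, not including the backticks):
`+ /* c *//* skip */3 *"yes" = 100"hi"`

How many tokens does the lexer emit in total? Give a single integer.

Answer: 7

Derivation:
pos=0: emit PLUS '+'
pos=2: enter COMMENT mode (saw '/*')
exit COMMENT mode (now at pos=9)
pos=9: enter COMMENT mode (saw '/*')
exit COMMENT mode (now at pos=19)
pos=19: emit NUM '3' (now at pos=20)
pos=21: emit STAR '*'
pos=22: enter STRING mode
pos=22: emit STR "yes" (now at pos=27)
pos=28: emit EQ '='
pos=30: emit NUM '100' (now at pos=33)
pos=33: enter STRING mode
pos=33: emit STR "hi" (now at pos=37)
DONE. 7 tokens: [PLUS, NUM, STAR, STR, EQ, NUM, STR]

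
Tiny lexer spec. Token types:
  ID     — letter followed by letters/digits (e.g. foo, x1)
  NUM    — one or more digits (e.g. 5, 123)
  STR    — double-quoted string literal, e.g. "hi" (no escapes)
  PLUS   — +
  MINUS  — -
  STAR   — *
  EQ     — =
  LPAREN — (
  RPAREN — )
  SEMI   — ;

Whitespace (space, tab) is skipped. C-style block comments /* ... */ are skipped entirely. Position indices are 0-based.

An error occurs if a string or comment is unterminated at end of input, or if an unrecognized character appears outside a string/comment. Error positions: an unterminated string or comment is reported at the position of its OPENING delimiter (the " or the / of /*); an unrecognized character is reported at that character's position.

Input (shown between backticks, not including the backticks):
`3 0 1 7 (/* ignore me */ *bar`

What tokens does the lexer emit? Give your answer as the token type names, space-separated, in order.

Answer: NUM NUM NUM NUM LPAREN STAR ID

Derivation:
pos=0: emit NUM '3' (now at pos=1)
pos=2: emit NUM '0' (now at pos=3)
pos=4: emit NUM '1' (now at pos=5)
pos=6: emit NUM '7' (now at pos=7)
pos=8: emit LPAREN '('
pos=9: enter COMMENT mode (saw '/*')
exit COMMENT mode (now at pos=24)
pos=25: emit STAR '*'
pos=26: emit ID 'bar' (now at pos=29)
DONE. 7 tokens: [NUM, NUM, NUM, NUM, LPAREN, STAR, ID]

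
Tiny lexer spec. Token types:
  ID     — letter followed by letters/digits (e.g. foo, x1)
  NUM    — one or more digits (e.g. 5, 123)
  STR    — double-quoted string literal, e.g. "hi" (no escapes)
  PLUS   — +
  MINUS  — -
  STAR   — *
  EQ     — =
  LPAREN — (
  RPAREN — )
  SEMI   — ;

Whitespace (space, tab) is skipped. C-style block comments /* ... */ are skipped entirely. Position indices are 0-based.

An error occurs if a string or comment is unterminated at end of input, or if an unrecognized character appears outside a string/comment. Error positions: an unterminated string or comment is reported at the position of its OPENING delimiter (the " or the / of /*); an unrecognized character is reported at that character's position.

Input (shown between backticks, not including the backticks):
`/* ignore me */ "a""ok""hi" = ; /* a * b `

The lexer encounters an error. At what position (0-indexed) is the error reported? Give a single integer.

Answer: 32

Derivation:
pos=0: enter COMMENT mode (saw '/*')
exit COMMENT mode (now at pos=15)
pos=16: enter STRING mode
pos=16: emit STR "a" (now at pos=19)
pos=19: enter STRING mode
pos=19: emit STR "ok" (now at pos=23)
pos=23: enter STRING mode
pos=23: emit STR "hi" (now at pos=27)
pos=28: emit EQ '='
pos=30: emit SEMI ';'
pos=32: enter COMMENT mode (saw '/*')
pos=32: ERROR — unterminated comment (reached EOF)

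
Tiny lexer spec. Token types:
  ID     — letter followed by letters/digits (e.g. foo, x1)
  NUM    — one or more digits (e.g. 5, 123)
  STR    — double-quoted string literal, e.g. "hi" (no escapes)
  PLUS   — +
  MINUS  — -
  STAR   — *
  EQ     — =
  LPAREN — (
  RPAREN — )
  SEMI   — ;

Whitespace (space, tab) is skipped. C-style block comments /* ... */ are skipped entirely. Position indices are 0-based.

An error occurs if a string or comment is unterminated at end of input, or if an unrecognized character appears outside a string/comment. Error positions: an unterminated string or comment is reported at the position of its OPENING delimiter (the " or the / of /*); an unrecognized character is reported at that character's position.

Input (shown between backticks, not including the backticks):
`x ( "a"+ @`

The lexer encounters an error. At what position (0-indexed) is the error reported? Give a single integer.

pos=0: emit ID 'x' (now at pos=1)
pos=2: emit LPAREN '('
pos=4: enter STRING mode
pos=4: emit STR "a" (now at pos=7)
pos=7: emit PLUS '+'
pos=9: ERROR — unrecognized char '@'

Answer: 9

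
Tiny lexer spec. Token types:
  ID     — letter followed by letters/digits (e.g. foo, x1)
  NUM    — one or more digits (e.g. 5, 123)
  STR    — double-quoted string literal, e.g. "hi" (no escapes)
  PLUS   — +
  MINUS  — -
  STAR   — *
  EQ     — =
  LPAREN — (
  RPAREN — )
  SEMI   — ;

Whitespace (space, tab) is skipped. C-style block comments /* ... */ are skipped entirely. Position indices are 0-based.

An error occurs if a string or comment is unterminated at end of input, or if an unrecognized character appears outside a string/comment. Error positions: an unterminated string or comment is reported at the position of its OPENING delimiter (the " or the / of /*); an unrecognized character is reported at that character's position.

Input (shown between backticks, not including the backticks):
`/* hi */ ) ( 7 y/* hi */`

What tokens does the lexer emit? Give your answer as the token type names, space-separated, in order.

pos=0: enter COMMENT mode (saw '/*')
exit COMMENT mode (now at pos=8)
pos=9: emit RPAREN ')'
pos=11: emit LPAREN '('
pos=13: emit NUM '7' (now at pos=14)
pos=15: emit ID 'y' (now at pos=16)
pos=16: enter COMMENT mode (saw '/*')
exit COMMENT mode (now at pos=24)
DONE. 4 tokens: [RPAREN, LPAREN, NUM, ID]

Answer: RPAREN LPAREN NUM ID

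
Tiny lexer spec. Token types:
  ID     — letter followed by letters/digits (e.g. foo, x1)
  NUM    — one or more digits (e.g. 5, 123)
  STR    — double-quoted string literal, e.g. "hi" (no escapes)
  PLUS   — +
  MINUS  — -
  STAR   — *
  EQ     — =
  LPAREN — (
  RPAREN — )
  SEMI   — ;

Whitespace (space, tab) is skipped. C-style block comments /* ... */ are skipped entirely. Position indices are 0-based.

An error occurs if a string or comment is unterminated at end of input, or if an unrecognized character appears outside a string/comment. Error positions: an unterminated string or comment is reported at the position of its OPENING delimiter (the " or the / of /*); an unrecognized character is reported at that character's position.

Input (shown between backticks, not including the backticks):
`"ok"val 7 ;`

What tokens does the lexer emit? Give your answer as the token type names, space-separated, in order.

pos=0: enter STRING mode
pos=0: emit STR "ok" (now at pos=4)
pos=4: emit ID 'val' (now at pos=7)
pos=8: emit NUM '7' (now at pos=9)
pos=10: emit SEMI ';'
DONE. 4 tokens: [STR, ID, NUM, SEMI]

Answer: STR ID NUM SEMI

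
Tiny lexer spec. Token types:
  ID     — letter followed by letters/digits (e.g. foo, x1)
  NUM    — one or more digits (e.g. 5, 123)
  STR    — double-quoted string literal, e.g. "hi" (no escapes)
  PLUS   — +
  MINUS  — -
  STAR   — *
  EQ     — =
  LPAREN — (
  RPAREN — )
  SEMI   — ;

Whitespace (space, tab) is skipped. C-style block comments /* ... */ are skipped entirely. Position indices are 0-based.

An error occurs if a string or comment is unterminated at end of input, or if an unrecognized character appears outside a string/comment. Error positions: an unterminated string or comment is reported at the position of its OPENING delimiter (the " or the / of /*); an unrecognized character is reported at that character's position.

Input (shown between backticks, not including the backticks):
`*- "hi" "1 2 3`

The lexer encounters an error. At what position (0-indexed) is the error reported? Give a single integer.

Answer: 8

Derivation:
pos=0: emit STAR '*'
pos=1: emit MINUS '-'
pos=3: enter STRING mode
pos=3: emit STR "hi" (now at pos=7)
pos=8: enter STRING mode
pos=8: ERROR — unterminated string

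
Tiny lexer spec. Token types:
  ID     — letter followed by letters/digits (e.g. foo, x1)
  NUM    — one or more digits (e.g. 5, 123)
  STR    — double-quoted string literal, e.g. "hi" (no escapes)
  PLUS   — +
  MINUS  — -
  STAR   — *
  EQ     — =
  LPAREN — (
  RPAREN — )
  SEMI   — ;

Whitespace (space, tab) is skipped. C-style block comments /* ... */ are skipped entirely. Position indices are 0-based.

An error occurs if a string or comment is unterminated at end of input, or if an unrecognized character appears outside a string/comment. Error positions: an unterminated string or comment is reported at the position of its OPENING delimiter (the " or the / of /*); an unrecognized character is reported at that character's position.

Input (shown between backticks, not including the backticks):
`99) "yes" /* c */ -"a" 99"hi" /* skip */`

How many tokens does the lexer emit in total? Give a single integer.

pos=0: emit NUM '99' (now at pos=2)
pos=2: emit RPAREN ')'
pos=4: enter STRING mode
pos=4: emit STR "yes" (now at pos=9)
pos=10: enter COMMENT mode (saw '/*')
exit COMMENT mode (now at pos=17)
pos=18: emit MINUS '-'
pos=19: enter STRING mode
pos=19: emit STR "a" (now at pos=22)
pos=23: emit NUM '99' (now at pos=25)
pos=25: enter STRING mode
pos=25: emit STR "hi" (now at pos=29)
pos=30: enter COMMENT mode (saw '/*')
exit COMMENT mode (now at pos=40)
DONE. 7 tokens: [NUM, RPAREN, STR, MINUS, STR, NUM, STR]

Answer: 7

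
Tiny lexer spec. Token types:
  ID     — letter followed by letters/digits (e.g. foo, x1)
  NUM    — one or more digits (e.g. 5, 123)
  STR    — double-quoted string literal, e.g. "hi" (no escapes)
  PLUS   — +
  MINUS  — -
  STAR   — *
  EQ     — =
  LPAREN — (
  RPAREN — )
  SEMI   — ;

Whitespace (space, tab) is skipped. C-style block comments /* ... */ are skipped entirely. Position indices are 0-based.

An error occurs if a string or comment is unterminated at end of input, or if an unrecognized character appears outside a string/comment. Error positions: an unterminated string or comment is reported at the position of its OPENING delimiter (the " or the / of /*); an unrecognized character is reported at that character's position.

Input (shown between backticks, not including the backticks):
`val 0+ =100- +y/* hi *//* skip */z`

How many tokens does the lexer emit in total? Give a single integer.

Answer: 9

Derivation:
pos=0: emit ID 'val' (now at pos=3)
pos=4: emit NUM '0' (now at pos=5)
pos=5: emit PLUS '+'
pos=7: emit EQ '='
pos=8: emit NUM '100' (now at pos=11)
pos=11: emit MINUS '-'
pos=13: emit PLUS '+'
pos=14: emit ID 'y' (now at pos=15)
pos=15: enter COMMENT mode (saw '/*')
exit COMMENT mode (now at pos=23)
pos=23: enter COMMENT mode (saw '/*')
exit COMMENT mode (now at pos=33)
pos=33: emit ID 'z' (now at pos=34)
DONE. 9 tokens: [ID, NUM, PLUS, EQ, NUM, MINUS, PLUS, ID, ID]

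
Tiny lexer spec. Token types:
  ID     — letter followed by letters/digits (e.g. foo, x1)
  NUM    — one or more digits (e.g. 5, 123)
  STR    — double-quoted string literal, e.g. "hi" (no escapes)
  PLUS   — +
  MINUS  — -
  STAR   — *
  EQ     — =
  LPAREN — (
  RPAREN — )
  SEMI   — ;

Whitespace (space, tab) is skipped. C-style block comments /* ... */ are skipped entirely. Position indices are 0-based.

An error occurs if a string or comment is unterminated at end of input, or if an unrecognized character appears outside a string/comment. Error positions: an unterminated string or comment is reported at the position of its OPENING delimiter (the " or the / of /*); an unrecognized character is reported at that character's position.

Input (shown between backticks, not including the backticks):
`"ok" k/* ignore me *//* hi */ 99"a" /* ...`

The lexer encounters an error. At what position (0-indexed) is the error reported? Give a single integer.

pos=0: enter STRING mode
pos=0: emit STR "ok" (now at pos=4)
pos=5: emit ID 'k' (now at pos=6)
pos=6: enter COMMENT mode (saw '/*')
exit COMMENT mode (now at pos=21)
pos=21: enter COMMENT mode (saw '/*')
exit COMMENT mode (now at pos=29)
pos=30: emit NUM '99' (now at pos=32)
pos=32: enter STRING mode
pos=32: emit STR "a" (now at pos=35)
pos=36: enter COMMENT mode (saw '/*')
pos=36: ERROR — unterminated comment (reached EOF)

Answer: 36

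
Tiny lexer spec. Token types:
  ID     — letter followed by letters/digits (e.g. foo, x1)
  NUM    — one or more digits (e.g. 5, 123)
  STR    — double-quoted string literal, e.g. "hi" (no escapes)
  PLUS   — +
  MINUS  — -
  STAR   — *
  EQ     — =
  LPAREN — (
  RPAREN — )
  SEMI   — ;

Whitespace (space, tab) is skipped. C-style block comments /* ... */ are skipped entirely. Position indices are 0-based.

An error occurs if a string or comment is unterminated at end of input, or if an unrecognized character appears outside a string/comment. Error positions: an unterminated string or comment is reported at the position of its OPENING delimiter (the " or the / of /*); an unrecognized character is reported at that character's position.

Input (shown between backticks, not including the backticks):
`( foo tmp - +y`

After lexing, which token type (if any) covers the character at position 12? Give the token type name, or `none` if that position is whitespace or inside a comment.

pos=0: emit LPAREN '('
pos=2: emit ID 'foo' (now at pos=5)
pos=6: emit ID 'tmp' (now at pos=9)
pos=10: emit MINUS '-'
pos=12: emit PLUS '+'
pos=13: emit ID 'y' (now at pos=14)
DONE. 6 tokens: [LPAREN, ID, ID, MINUS, PLUS, ID]
Position 12: char is '+' -> PLUS

Answer: PLUS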